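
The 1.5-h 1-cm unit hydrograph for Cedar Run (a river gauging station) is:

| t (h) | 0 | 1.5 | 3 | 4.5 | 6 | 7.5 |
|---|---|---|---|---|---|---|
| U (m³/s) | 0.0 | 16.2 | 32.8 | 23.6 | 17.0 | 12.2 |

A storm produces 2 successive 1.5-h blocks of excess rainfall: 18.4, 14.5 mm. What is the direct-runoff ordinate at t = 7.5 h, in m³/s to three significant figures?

By discrete convolution, Q_j = Σ (P_i / 10 mm) · U_{j−i}.
At t = 7.5 h (j=5): Q = (18.4/10)·12.2 + (14.5/10)·17.0 = 47.1 m³/s.

Q ≈ 47.1 m³/s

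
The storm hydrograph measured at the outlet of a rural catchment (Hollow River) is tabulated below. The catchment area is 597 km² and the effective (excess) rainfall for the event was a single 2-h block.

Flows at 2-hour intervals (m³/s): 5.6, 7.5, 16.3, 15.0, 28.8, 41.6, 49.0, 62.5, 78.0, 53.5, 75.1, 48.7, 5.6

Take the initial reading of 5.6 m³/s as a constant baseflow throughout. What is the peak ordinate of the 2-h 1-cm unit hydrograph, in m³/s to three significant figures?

Direct runoff: 0.0, 1.9, 10.7, 9.4, 23.2, 36.0, 43.4, 56.9, 72.4, 47.9, 69.5, 43.1, 0.0 m³/s; ΣQ_DR = 414.4 m³/s, peak = 72.4 m³/s.
Runoff depth d = ΣQ_DR·Δt / A = 414.4 × 7200 / (597 km²) = 4.998 mm.
The 1-cm UH is the DRH scaled by (10 mm)/d, so U_p = 72.4 × 10/4.998 = 145 m³/s.

U_p ≈ 145 m³/s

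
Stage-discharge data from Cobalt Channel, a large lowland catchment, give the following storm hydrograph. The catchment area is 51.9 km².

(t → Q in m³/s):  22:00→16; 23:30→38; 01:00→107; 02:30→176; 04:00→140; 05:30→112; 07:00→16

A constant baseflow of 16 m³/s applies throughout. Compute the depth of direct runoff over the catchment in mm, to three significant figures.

d ≈ 51.3 mm

Direct runoff: 0.0, 22.0, 91.0, 160.0, 124.0, 96.0, 0.0 m³/s; ΣQ_DR = 493.0 m³/s.
V = ΣQ_DR · Δt = 493.0 × 5400 s = 2.662 × 10^6 m³.
Over A = 51.9 km², depth = V / A = 51.3 mm.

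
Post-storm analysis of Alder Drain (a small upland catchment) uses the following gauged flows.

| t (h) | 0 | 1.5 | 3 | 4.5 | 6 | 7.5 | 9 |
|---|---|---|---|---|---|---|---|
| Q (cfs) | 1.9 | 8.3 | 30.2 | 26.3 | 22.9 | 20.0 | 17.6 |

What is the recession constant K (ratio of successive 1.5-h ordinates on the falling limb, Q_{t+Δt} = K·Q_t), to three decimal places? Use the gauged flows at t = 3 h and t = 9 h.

Using the recession-limb readings at t = 3 h and t = 9 h: Q falls from 30.2 to 17.6 cfs over 4 intervals.
K = (Q₂/Q₁)^(1/4) = (17.6/30.2)^(1/4) = 0.874.

K ≈ 0.874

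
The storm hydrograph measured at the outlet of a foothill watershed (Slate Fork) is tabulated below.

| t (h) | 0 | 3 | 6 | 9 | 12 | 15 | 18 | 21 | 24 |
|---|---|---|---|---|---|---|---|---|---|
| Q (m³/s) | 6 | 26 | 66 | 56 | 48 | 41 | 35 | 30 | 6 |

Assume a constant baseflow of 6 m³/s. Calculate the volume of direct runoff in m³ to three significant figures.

Direct-runoff ordinates (Q − Q_b): 0.0, 20.0, 60.0, 50.0, 42.0, 35.0, 29.0, 24.0, 0.0 m³/s.
ΣQ_DR = 260.0 m³/s.
With Δt = 3 h = 10800 s, V = ΣQ_DR · Δt = 260.0 × 10800 = 2.81 × 10^6 m³.

V ≈ 2.81 × 10^6 m³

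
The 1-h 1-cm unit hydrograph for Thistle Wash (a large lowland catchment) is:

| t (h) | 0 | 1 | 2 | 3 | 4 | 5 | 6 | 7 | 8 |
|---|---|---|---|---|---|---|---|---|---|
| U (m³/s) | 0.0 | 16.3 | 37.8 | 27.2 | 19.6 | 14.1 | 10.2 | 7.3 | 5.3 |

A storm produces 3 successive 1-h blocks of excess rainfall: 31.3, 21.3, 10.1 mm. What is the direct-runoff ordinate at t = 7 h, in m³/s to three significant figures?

By discrete convolution, Q_j = Σ (P_i / 10 mm) · U_{j−i}.
At t = 7 h (j=7): Q = (31.3/10)·7.3 + (21.3/10)·10.2 + (10.1/10)·14.1 = 58.8 m³/s.

Q ≈ 58.8 m³/s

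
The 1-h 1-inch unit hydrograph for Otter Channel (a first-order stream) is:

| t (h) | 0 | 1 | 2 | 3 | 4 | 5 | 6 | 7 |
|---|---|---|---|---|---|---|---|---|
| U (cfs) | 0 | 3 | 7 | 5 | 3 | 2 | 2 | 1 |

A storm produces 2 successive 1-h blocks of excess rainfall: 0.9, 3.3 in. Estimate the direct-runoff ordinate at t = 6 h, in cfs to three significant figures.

By discrete convolution, Q_j = Σ (P_i / 1 in) · U_{j−i}.
At t = 6 h (j=6): Q = (0.9/1)·2 + (3.3/1)·2 = 8.40 cfs.

Q ≈ 8.40 cfs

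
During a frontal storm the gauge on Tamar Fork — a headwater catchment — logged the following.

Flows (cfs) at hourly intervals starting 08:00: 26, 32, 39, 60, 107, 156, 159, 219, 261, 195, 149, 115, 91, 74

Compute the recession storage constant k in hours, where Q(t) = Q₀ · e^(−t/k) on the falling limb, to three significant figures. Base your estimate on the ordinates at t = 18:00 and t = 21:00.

k ≈ 4.29 h

On the falling limb, Q drops from 149 to 74 cfs between t = 18:00 and t = 21:00 (Δt = 3 h).
k = −Δt / ln(Q₂/Q₁) = −3 / ln(74/149) = 4.29 h.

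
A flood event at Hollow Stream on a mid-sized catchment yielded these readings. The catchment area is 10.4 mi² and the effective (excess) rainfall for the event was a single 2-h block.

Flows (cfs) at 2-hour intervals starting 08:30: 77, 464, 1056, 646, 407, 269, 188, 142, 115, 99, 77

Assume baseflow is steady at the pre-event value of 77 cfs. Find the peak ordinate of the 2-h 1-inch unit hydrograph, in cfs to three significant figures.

Direct runoff: 0.0, 387.0, 979.0, 569.0, 330.0, 192.0, 111.0, 65.0, 38.0, 22.0, 0.0 cfs; ΣQ_DR = 2693 cfs, peak = 979.0 cfs.
Runoff depth d = ΣQ_DR·Δt / A = 2693 × 7200 / (10.4 mi²) = 0.8025 in.
The 1-inch UH is the DRH scaled by (1 in)/d, so U_p = 979.0 × 1/0.8025 = 1220 cfs.

U_p ≈ 1220 cfs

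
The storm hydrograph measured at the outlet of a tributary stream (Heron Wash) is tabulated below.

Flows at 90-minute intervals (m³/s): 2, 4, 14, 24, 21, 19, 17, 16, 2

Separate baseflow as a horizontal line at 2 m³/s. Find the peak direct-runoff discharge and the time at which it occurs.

Subtracting baseflow gives direct-runoff ordinates: 0.0, 2.0, 12.0, 22.0, 19.0, 17.0, 15.0, 14.0, 0.0 m³/s.
The maximum is 22.0 m³/s, occurring at the reading for t = 4.5 h.

Q_p = 22.0 m³/s at t = 4.5 h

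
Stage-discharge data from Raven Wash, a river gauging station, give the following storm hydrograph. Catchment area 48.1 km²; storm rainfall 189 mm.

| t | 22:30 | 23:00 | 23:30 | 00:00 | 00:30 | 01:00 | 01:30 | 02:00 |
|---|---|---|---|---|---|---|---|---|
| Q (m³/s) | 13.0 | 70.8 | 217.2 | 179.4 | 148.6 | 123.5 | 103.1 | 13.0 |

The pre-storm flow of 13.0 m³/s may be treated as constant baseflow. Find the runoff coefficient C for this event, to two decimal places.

ΣQ_DR = 764.6 m³/s; V = ΣQ_DR·Δt = 1.376 × 10^6 m³.
Runoff depth d = V / A = 28.61 mm.
C = d / P = 28.61 / 189 = 0.15.

C ≈ 0.15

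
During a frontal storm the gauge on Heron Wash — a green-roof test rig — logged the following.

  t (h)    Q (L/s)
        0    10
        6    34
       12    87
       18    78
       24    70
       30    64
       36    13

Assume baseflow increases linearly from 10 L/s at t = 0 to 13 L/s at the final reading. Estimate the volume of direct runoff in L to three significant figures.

Direct-runoff ordinates (Q − Q_b): 0.00, 23.50, 76.00, 66.50, 58.00, 51.50, 0.00 L/s.
ΣQ_DR = 275.5 L/s.
With Δt = 6 h = 21600 s, V = ΣQ_DR · Δt = 275.5 × 21600 = 5.95 × 10^6 L.

V ≈ 5.95 × 10^6 L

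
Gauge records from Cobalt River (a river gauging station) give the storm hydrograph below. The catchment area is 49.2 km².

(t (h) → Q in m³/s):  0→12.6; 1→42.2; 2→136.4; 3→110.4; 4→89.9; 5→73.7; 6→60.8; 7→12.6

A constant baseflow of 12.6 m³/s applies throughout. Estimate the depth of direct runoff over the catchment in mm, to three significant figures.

d ≈ 32.0 mm

Direct runoff: 0.0, 29.6, 123.8, 97.8, 77.3, 61.1, 48.2, 0.0 m³/s; ΣQ_DR = 437.8 m³/s.
V = ΣQ_DR · Δt = 437.8 × 3600 s = 1.576 × 10^6 m³.
Over A = 49.2 km², depth = V / A = 32.0 mm.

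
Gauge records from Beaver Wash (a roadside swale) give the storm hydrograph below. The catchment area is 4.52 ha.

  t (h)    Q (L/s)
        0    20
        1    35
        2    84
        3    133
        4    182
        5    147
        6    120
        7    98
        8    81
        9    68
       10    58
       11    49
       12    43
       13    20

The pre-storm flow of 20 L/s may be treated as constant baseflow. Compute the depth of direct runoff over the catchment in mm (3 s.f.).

d ≈ 68.3 mm

Direct runoff: 0.0, 15.0, 64.0, 113.0, 162.0, 127.0, 100.0, 78.0, 61.0, 48.0, 38.0, 29.0, 23.0, 0.0 L/s; ΣQ_DR = 858.0 L/s.
V = ΣQ_DR · Δt = 858.0 × 3600 s = 3.089 × 10^6 L.
Over A = 4.52 ha, depth = V / A = 68.3 mm.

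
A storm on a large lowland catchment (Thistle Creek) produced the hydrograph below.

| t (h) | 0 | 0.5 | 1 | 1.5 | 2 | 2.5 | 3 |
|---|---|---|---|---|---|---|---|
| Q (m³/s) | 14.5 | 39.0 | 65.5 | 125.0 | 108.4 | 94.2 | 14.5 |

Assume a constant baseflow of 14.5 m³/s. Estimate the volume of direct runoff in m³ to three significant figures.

Direct-runoff ordinates (Q − Q_b): 0.0, 24.5, 51.0, 110.5, 93.9, 79.7, 0.0 m³/s.
ΣQ_DR = 359.6 m³/s.
With Δt = 0.5 h = 1800 s, V = ΣQ_DR · Δt = 359.6 × 1800 = 6.47 × 10^5 m³.

V ≈ 6.47 × 10^5 m³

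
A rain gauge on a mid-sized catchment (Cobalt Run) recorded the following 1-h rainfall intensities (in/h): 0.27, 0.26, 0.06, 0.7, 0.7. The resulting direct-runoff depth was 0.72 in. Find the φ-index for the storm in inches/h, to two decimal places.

φ ≈ 0.34 in/h

Only the 2 blocks with intensity above φ contribute runoff: 0.7, 0.7 in/h.
Σ(I−φ)·Δt = d  ⇒  (0.7+0.7 − 2φ)·1 = 0.72
φ = (1.400 − 0.72/1) / 2 = 0.34 in/h.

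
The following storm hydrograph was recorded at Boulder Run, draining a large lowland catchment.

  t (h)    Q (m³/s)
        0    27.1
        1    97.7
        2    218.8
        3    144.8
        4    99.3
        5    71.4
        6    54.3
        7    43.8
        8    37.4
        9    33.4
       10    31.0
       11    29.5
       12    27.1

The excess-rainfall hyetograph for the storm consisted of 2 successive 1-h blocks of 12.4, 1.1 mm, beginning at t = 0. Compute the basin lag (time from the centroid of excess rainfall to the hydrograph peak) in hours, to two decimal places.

t_L ≈ 1.42 h

Centroid of excess rainfall: t_c = Σ P_i·t̄_i / ΣP_i = 0.5815 h (block centres at 0.5, 1.5 h).
Hydrograph peak occurs at t = 2 h, so basin lag t_L = 2 − 0.5815 = 1.42 h.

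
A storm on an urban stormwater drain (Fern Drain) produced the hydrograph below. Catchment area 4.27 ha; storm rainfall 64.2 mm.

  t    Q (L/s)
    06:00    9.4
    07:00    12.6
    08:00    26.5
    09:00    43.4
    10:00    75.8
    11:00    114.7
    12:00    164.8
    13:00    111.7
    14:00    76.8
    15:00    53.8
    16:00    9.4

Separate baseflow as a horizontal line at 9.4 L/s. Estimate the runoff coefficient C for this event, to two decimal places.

ΣQ_DR = 595.5 L/s; V = ΣQ_DR·Δt = 2.144 × 10^6 L.
Runoff depth d = V / A = 50.21 mm.
C = d / P = 50.21 / 64.2 = 0.78.

C ≈ 0.78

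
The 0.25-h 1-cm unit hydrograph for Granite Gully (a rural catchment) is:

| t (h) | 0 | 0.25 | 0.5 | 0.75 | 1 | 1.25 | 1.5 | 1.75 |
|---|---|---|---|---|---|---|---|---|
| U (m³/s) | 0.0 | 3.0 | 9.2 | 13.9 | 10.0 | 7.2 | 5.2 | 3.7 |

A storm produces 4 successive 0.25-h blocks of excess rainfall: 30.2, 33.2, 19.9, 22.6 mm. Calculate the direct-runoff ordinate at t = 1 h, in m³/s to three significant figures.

By discrete convolution, Q_j = Σ (P_i / 10 mm) · U_{j−i}.
At t = 1 h (j=4): Q = (30.2/10)·10.0 + (33.2/10)·13.9 + (19.9/10)·9.2 + (22.6/10)·3.0 = 101 m³/s.

Q ≈ 101 m³/s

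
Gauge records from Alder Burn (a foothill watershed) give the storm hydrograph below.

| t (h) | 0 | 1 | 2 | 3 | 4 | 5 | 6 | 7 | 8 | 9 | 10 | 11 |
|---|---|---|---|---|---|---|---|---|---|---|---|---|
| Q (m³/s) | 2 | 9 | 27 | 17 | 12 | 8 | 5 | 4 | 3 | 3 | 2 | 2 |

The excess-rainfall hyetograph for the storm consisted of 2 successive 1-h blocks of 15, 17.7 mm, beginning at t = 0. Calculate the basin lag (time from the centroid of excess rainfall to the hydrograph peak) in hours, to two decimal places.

Centroid of excess rainfall: t_c = Σ P_i·t̄_i / ΣP_i = 1.0413 h (block centres at 0.5, 1.5 h).
Hydrograph peak occurs at t = 2 h, so basin lag t_L = 2 − 1.0413 = 0.96 h.

t_L ≈ 0.96 h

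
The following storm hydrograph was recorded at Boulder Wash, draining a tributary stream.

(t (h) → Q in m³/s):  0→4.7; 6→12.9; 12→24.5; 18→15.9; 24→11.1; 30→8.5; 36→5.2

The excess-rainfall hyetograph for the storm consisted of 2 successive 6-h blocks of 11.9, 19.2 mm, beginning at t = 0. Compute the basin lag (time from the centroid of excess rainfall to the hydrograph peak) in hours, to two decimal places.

Centroid of excess rainfall: t_c = Σ P_i·t̄_i / ΣP_i = 6.7042 h (block centres at 3, 9 h).
Hydrograph peak occurs at t = 12 h, so basin lag t_L = 12 − 6.7042 = 5.30 h.

t_L ≈ 5.30 h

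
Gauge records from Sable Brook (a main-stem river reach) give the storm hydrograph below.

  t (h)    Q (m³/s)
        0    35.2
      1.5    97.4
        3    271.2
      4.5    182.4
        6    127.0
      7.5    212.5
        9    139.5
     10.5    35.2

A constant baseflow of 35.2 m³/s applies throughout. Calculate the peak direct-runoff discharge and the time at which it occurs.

Subtracting baseflow gives direct-runoff ordinates: 0.0, 62.2, 236.0, 147.2, 91.8, 177.3, 104.3, 0.0 m³/s.
The maximum is 236.0 m³/s, occurring at the reading for t = 3 h.

Q_p = 236.0 m³/s at t = 3 h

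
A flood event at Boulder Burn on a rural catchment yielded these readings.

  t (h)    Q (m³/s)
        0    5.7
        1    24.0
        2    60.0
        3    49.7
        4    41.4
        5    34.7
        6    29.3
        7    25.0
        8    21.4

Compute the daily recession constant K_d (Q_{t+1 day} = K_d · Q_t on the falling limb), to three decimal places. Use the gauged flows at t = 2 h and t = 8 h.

K_d ≈ 0.016

Between t = 2 h and t = 8 h the flow falls from 60.0 to 21.4 m³/s over 6×1 h = 6 h.
Per-interval ratio K = (21.4/60.0)^(1/6) = 0.8421; K_d = K^(24/1) = 0.016.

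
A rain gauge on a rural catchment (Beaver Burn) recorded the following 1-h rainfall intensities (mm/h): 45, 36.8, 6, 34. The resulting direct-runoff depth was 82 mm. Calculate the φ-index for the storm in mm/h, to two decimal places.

φ ≈ 11.27 mm/h

Only the 3 blocks with intensity above φ contribute runoff: 45, 36.8, 34 mm/h.
Σ(I−φ)·Δt = d  ⇒  (45+36.8+34 − 3φ)·1 = 82
φ = (115.8 − 82/1) / 3 = 11.27 mm/h.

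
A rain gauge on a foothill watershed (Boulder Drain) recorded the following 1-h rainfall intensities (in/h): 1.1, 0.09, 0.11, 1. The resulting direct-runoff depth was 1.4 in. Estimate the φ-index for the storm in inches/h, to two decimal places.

Only the 2 blocks with intensity above φ contribute runoff: 1.1, 1 in/h.
Σ(I−φ)·Δt = d  ⇒  (1.1+1 − 2φ)·1 = 1.4
φ = (2.100 − 1.4/1) / 2 = 0.35 in/h.

φ ≈ 0.35 in/h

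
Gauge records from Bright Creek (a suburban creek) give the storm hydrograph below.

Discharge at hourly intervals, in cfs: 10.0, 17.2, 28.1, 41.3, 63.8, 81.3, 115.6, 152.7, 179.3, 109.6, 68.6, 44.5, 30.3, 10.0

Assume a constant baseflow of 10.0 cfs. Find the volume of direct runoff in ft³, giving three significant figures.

V ≈ 2.92 × 10^6 ft³

Direct-runoff ordinates (Q − Q_b): 0.0, 7.2, 18.1, 31.3, 53.8, 71.3, 105.6, 142.7, 169.3, 99.6, 58.6, 34.5, 20.3, 0.0 cfs.
ΣQ_DR = 812.3 cfs.
With Δt = 1 h = 3600 s, V = ΣQ_DR · Δt = 812.3 × 3600 = 2.92 × 10^6 ft³.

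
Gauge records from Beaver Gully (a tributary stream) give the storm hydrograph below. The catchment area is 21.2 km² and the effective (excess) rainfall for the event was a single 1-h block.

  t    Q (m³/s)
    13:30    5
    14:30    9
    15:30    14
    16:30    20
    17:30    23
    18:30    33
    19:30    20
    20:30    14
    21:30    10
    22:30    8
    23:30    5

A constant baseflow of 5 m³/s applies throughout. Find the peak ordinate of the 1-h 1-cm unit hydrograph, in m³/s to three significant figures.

U_p ≈ 15.6 m³/s

Direct runoff: 0.0, 4.0, 9.0, 15.0, 18.0, 28.0, 15.0, 9.0, 5.0, 3.0, 0.0 m³/s; ΣQ_DR = 106.0 m³/s, peak = 28.0 m³/s.
Runoff depth d = ΣQ_DR·Δt / A = 106.0 × 3600 / (21.2 km²) = 18.00 mm.
The 1-cm UH is the DRH scaled by (10 mm)/d, so U_p = 28.0 × 10/18.00 = 15.6 m³/s.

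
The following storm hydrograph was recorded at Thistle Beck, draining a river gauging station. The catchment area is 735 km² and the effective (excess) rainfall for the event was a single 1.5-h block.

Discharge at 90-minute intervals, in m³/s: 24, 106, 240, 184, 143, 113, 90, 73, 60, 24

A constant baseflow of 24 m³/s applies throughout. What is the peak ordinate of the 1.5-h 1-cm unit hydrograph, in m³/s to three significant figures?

U_p ≈ 360 m³/s

Direct runoff: 0.0, 82.0, 216.0, 160.0, 119.0, 89.0, 66.0, 49.0, 36.0, 0.0 m³/s; ΣQ_DR = 817.0 m³/s, peak = 216.0 m³/s.
Runoff depth d = ΣQ_DR·Δt / A = 817.0 × 5400 / (735 km²) = 6.002 mm.
The 1-cm UH is the DRH scaled by (10 mm)/d, so U_p = 216.0 × 10/6.002 = 360 m³/s.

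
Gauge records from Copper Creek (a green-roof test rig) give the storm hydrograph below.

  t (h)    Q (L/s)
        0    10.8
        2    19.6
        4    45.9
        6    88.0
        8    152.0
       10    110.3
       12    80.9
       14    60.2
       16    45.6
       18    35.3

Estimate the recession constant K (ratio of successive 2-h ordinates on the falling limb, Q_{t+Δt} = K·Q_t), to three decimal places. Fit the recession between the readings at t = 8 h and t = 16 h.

Using the recession-limb readings at t = 8 h and t = 16 h: Q falls from 152.0 to 45.6 L/s over 4 intervals.
K = (Q₂/Q₁)^(1/4) = (45.6/152.0)^(1/4) = 0.740.

K ≈ 0.740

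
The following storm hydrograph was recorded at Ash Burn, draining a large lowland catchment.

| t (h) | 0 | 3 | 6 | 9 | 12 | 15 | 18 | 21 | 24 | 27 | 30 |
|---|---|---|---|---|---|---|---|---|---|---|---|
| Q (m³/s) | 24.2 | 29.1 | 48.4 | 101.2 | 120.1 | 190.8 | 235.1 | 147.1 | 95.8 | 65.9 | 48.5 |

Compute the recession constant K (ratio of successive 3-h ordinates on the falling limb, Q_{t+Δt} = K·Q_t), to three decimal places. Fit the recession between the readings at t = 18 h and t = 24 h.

Using the recession-limb readings at t = 18 h and t = 24 h: Q falls from 235.1 to 95.8 m³/s over 2 intervals.
K = (Q₂/Q₁)^(1/2) = (95.8/235.1)^(1/2) = 0.638.

K ≈ 0.638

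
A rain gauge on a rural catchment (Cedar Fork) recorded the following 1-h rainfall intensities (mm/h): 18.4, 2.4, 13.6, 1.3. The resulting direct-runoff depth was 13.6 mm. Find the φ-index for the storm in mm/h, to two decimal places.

φ ≈ 9.20 mm/h

Only the 2 blocks with intensity above φ contribute runoff: 18.4, 13.6 mm/h.
Σ(I−φ)·Δt = d  ⇒  (18.4+13.6 − 2φ)·1 = 13.6
φ = (32.00 − 13.6/1) / 2 = 9.20 mm/h.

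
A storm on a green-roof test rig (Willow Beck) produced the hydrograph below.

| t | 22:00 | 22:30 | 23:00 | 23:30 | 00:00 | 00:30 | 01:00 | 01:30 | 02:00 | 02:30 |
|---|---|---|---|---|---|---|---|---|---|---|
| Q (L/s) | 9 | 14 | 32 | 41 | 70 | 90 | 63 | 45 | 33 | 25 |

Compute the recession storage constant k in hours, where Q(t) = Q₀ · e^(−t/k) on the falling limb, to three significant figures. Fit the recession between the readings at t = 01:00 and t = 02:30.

k ≈ 1.62 h

On the falling limb, Q drops from 63 to 25 L/s between t = 01:00 and t = 02:30 (Δt = 1.5 h).
k = −Δt / ln(Q₂/Q₁) = −1.5 / ln(25/63) = 1.62 h.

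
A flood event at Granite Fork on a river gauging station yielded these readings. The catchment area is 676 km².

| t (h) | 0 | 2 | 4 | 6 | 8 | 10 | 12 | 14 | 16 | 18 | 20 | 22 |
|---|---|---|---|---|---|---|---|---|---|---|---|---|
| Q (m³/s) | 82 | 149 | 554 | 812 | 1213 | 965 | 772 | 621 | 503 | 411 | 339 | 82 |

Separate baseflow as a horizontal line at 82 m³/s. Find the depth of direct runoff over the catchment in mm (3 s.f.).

Direct runoff: 0.0, 67.0, 472.0, 730.0, 1131.0, 883.0, 690.0, 539.0, 421.0, 329.0, 257.0, 0.0 m³/s; ΣQ_DR = 5519 m³/s.
V = ΣQ_DR · Δt = 5519 × 7200 s = 3.974 × 10^7 m³.
Over A = 676 km², depth = V / A = 58.8 mm.

d ≈ 58.8 mm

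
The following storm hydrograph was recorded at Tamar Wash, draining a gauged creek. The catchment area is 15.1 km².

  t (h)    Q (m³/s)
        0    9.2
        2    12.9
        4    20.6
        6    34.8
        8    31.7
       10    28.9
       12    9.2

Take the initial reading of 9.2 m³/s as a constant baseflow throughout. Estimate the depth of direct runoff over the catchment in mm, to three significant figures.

Direct runoff: 0.0, 3.7, 11.4, 25.6, 22.5, 19.7, 0.0 m³/s; ΣQ_DR = 82.90 m³/s.
V = ΣQ_DR · Δt = 82.90 × 7200 s = 5.969 × 10^5 m³.
Over A = 15.1 km², depth = V / A = 39.5 mm.

d ≈ 39.5 mm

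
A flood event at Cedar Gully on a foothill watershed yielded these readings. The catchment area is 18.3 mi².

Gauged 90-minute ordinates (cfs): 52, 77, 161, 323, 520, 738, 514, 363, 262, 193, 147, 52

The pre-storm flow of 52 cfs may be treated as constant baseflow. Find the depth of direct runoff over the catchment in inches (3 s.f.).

Direct runoff: 0.0, 25.0, 109.0, 271.0, 468.0, 686.0, 462.0, 311.0, 210.0, 141.0, 95.0, 0.0 cfs; ΣQ_DR = 2778 cfs.
V = ΣQ_DR · Δt = 2778 × 5400 s = 1.500 × 10^7 ft³.
Over A = 18.3 mi², depth = V / A = 0.353 in.

d ≈ 0.353 in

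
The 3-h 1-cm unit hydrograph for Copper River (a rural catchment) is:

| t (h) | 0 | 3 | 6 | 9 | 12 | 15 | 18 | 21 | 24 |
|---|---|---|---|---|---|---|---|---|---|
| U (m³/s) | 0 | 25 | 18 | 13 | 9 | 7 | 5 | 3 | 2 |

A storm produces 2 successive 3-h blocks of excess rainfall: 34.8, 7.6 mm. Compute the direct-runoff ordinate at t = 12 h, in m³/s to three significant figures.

By discrete convolution, Q_j = Σ (P_i / 10 mm) · U_{j−i}.
At t = 12 h (j=4): Q = (34.8/10)·9 + (7.6/10)·13 = 41.2 m³/s.

Q ≈ 41.2 m³/s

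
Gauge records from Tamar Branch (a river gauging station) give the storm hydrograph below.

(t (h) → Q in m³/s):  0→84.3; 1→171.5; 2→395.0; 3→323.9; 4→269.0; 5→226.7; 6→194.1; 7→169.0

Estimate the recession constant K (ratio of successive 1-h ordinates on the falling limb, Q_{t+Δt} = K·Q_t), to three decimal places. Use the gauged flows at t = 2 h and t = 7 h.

K ≈ 0.844

Using the recession-limb readings at t = 2 h and t = 7 h: Q falls from 395.0 to 169.0 m³/s over 5 intervals.
K = (Q₂/Q₁)^(1/5) = (169.0/395.0)^(1/5) = 0.844.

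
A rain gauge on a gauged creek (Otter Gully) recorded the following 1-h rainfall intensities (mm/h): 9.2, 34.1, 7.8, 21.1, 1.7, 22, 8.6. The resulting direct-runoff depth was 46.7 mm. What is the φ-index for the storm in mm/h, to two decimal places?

φ ≈ 10.17 mm/h

Only the 3 blocks with intensity above φ contribute runoff: 34.1, 21.1, 22 mm/h.
Σ(I−φ)·Δt = d  ⇒  (34.1+21.1+22 − 3φ)·1 = 46.7
φ = (77.20 − 46.7/1) / 3 = 10.17 mm/h.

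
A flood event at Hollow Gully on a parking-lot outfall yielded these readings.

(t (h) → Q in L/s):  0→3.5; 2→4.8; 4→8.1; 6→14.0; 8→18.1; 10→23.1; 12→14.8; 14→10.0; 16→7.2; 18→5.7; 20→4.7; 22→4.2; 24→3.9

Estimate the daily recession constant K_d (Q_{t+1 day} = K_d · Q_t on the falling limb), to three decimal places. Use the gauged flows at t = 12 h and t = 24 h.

Between t = 12 h and t = 24 h the flow falls from 14.8 to 3.9 L/s over 6×2 h = 12 h.
Per-interval ratio K = (3.9/14.8)^(1/6) = 0.8007; K_d = K^(24/2) = 0.069.

K_d ≈ 0.069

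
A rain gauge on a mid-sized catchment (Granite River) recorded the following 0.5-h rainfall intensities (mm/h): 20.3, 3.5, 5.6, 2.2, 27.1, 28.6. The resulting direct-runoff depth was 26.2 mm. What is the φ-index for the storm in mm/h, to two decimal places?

Only the 3 blocks with intensity above φ contribute runoff: 20.3, 27.1, 28.6 mm/h.
Σ(I−φ)·Δt = d  ⇒  (20.3+27.1+28.6 − 3φ)·0.5 = 26.2
φ = (76.00 − 26.2/0.5) / 3 = 7.87 mm/h.

φ ≈ 7.87 mm/h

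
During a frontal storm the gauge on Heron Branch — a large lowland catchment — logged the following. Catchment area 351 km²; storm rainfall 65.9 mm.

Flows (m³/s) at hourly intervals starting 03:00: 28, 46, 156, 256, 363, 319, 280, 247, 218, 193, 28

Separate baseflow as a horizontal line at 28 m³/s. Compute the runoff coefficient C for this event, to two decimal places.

ΣQ_DR = 1826 m³/s; V = ΣQ_DR·Δt = 6.574 × 10^6 m³.
Runoff depth d = V / A = 18.73 mm.
C = d / P = 18.73 / 65.9 = 0.28.

C ≈ 0.28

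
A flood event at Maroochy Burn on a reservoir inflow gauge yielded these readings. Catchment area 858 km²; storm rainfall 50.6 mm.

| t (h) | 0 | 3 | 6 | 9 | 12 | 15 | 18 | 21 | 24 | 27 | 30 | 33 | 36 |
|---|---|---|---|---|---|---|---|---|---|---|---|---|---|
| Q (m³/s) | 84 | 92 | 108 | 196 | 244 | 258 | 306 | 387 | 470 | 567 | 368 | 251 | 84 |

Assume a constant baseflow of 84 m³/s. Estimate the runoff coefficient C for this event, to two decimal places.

C ≈ 0.58

ΣQ_DR = 2323 m³/s; V = ΣQ_DR·Δt = 2.509 × 10^7 m³.
Runoff depth d = V / A = 29.24 mm.
C = d / P = 29.24 / 50.6 = 0.58.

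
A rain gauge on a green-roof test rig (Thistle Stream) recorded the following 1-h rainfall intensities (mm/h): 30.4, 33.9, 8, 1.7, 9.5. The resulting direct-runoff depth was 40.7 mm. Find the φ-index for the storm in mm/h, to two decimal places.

Only the 2 blocks with intensity above φ contribute runoff: 30.4, 33.9 mm/h.
Σ(I−φ)·Δt = d  ⇒  (30.4+33.9 − 2φ)·1 = 40.7
φ = (64.30 − 40.7/1) / 2 = 11.80 mm/h.

φ ≈ 11.80 mm/h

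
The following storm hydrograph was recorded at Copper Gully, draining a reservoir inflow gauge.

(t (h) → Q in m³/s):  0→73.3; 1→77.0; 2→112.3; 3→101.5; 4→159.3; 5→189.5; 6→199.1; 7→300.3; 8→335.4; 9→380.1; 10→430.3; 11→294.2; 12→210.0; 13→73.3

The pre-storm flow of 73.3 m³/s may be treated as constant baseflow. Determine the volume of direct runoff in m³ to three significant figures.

V ≈ 6.87 × 10^6 m³

Direct-runoff ordinates (Q − Q_b): 0.0, 3.7, 39.0, 28.2, 86.0, 116.2, 125.8, 227.0, 262.1, 306.8, 357.0, 220.9, 136.7, 0.0 m³/s.
ΣQ_DR = 1909 m³/s.
With Δt = 1 h = 3600 s, V = ΣQ_DR · Δt = 1909 × 3600 = 6.87 × 10^6 m³.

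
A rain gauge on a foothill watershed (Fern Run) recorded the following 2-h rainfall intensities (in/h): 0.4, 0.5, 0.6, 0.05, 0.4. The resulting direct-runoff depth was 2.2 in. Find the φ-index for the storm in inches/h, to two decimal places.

Only the 4 blocks with intensity above φ contribute runoff: 0.4, 0.5, 0.6, 0.4 in/h.
Σ(I−φ)·Δt = d  ⇒  (0.4+0.5+0.6+0.4 − 4φ)·2 = 2.2
φ = (1.900 − 2.2/2) / 4 = 0.20 in/h.

φ ≈ 0.20 in/h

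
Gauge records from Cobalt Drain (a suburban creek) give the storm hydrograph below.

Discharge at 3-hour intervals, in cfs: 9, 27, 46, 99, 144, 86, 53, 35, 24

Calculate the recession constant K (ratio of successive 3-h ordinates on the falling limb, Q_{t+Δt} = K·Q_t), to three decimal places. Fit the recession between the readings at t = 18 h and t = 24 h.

K ≈ 0.673

Using the recession-limb readings at t = 18 h and t = 24 h: Q falls from 53 to 24 cfs over 2 intervals.
K = (Q₂/Q₁)^(1/2) = (24/53)^(1/2) = 0.673.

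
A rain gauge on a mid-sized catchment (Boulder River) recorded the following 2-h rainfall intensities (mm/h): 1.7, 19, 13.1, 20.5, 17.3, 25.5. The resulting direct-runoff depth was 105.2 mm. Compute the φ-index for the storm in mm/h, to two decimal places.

φ ≈ 8.56 mm/h

Only the 5 blocks with intensity above φ contribute runoff: 19, 13.1, 20.5, 17.3, 25.5 mm/h.
Σ(I−φ)·Δt = d  ⇒  (19+13.1+20.5+17.3+25.5 − 5φ)·2 = 105.2
φ = (95.40 − 105.2/2) / 5 = 8.56 mm/h.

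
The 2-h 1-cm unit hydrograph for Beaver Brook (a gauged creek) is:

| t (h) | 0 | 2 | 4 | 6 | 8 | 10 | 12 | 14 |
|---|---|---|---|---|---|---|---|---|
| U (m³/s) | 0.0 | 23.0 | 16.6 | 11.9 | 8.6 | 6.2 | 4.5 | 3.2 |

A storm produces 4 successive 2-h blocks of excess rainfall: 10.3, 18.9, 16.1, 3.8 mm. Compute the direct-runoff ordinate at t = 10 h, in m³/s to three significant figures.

Q ≈ 48.1 m³/s

By discrete convolution, Q_j = Σ (P_i / 10 mm) · U_{j−i}.
At t = 10 h (j=5): Q = (10.3/10)·6.2 + (18.9/10)·8.6 + (16.1/10)·11.9 + (3.8/10)·16.6 = 48.1 m³/s.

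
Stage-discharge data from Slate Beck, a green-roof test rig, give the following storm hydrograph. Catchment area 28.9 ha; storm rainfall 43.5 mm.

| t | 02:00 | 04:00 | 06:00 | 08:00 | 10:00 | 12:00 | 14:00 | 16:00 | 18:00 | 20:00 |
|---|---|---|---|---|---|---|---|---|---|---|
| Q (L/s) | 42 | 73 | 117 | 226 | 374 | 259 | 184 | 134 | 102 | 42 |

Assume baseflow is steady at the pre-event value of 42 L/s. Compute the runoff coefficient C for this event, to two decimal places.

C ≈ 0.65

ΣQ_DR = 1133 L/s; V = ΣQ_DR·Δt = 8.158 × 10^6 L.
Runoff depth d = V / A = 28.23 mm.
C = d / P = 28.23 / 43.5 = 0.65.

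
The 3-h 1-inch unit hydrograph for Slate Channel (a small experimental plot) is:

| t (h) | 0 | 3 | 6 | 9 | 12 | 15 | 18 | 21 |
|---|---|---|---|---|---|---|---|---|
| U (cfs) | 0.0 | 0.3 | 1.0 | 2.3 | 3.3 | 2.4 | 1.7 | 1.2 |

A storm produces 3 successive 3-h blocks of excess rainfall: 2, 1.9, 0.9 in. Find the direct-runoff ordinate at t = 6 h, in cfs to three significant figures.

By discrete convolution, Q_j = Σ (P_i / 1 in) · U_{j−i}.
At t = 6 h (j=2): Q = (2/1)·1.0 + (1.9/1)·0.3 + (0.9/1)·0.0 = 2.57 cfs.

Q ≈ 2.57 cfs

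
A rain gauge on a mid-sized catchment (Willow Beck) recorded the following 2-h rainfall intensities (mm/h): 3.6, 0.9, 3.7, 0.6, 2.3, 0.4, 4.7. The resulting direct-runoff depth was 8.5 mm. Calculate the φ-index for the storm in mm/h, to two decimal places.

Only the 3 blocks with intensity above φ contribute runoff: 3.6, 3.7, 4.7 mm/h.
Σ(I−φ)·Δt = d  ⇒  (3.6+3.7+4.7 − 3φ)·2 = 8.5
φ = (12.00 − 8.5/2) / 3 = 2.58 mm/h.

φ ≈ 2.58 mm/h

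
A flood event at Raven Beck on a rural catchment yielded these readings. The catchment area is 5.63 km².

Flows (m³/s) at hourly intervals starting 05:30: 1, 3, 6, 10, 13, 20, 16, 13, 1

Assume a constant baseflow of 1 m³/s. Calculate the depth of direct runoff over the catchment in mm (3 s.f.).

Direct runoff: 0.0, 2.0, 5.0, 9.0, 12.0, 19.0, 15.0, 12.0, 0.0 m³/s; ΣQ_DR = 74.00 m³/s.
V = ΣQ_DR · Δt = 74.00 × 3600 s = 2.664 × 10^5 m³.
Over A = 5.63 km², depth = V / A = 47.3 mm.

d ≈ 47.3 mm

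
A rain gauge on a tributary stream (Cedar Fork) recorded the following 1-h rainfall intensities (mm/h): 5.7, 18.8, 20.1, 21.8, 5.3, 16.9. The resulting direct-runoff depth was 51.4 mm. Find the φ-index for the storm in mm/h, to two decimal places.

Only the 4 blocks with intensity above φ contribute runoff: 18.8, 20.1, 21.8, 16.9 mm/h.
Σ(I−φ)·Δt = d  ⇒  (18.8+20.1+21.8+16.9 − 4φ)·1 = 51.4
φ = (77.60 − 51.4/1) / 4 = 6.55 mm/h.

φ ≈ 6.55 mm/h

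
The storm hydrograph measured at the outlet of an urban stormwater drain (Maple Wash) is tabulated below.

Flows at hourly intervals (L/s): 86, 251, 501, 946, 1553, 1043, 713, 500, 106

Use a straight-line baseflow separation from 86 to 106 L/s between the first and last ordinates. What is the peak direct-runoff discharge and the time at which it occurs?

Q_p = 1457.00 L/s at t = 4 h

Subtracting baseflow gives direct-runoff ordinates: 0.00, 162.50, 410.00, 852.50, 1457.00, 944.50, 612.00, 396.50, 0.00 L/s.
The maximum is 1457.00 L/s, occurring at the reading for t = 4 h.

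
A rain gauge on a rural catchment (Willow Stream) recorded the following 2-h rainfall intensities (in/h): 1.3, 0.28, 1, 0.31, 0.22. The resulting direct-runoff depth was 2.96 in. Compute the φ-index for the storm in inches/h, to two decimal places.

φ ≈ 0.41 in/h

Only the 2 blocks with intensity above φ contribute runoff: 1.3, 1 in/h.
Σ(I−φ)·Δt = d  ⇒  (1.3+1 − 2φ)·2 = 2.96
φ = (2.300 − 2.96/2) / 2 = 0.41 in/h.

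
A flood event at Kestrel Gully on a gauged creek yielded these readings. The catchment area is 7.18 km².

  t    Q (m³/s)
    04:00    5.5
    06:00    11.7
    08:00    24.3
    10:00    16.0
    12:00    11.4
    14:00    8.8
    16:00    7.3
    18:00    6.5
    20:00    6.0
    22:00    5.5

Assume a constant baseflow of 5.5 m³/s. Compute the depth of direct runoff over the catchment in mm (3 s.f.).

d ≈ 48.1 mm

Direct runoff: 0.0, 6.2, 18.8, 10.5, 5.9, 3.3, 1.8, 1.0, 0.5, 0.0 m³/s; ΣQ_DR = 48.00 m³/s.
V = ΣQ_DR · Δt = 48.00 × 7200 s = 3.456 × 10^5 m³.
Over A = 7.18 km², depth = V / A = 48.1 mm.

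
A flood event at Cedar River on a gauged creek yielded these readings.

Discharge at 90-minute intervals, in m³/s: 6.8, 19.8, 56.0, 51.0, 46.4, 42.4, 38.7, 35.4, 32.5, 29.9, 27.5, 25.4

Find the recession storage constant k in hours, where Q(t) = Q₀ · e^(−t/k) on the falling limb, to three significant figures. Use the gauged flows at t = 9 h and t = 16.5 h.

k ≈ 17.8 h

On the falling limb, Q drops from 38.7 to 25.4 m³/s between t = 9 h and t = 16.5 h (Δt = 7.5 h).
k = −Δt / ln(Q₂/Q₁) = −7.5 / ln(25.4/38.7) = 17.8 h.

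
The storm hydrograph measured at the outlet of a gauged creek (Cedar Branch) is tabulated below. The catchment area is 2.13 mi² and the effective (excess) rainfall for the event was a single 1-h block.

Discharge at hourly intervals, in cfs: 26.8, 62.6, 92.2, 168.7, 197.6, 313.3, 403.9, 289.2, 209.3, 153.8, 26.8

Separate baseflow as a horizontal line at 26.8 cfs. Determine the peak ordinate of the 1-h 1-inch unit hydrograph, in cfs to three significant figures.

Direct runoff: 0.0, 35.8, 65.4, 141.9, 170.8, 286.5, 377.1, 262.4, 182.5, 127.0, 0.0 cfs; ΣQ_DR = 1649 cfs, peak = 377.1 cfs.
Runoff depth d = ΣQ_DR·Δt / A = 1649 × 3600 / (2.13 mi²) = 1.200 in.
The 1-inch UH is the DRH scaled by (1 in)/d, so U_p = 377.1 × 1/1.200 = 314 cfs.

U_p ≈ 314 cfs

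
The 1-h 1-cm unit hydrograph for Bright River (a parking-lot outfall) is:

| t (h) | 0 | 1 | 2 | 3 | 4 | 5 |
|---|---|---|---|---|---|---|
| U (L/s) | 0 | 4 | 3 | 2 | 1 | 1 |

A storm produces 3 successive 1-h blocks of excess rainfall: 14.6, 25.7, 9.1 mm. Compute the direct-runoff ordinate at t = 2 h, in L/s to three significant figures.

By discrete convolution, Q_j = Σ (P_i / 10 mm) · U_{j−i}.
At t = 2 h (j=2): Q = (14.6/10)·3 + (25.7/10)·4 + (9.1/10)·0 = 14.7 L/s.

Q ≈ 14.7 L/s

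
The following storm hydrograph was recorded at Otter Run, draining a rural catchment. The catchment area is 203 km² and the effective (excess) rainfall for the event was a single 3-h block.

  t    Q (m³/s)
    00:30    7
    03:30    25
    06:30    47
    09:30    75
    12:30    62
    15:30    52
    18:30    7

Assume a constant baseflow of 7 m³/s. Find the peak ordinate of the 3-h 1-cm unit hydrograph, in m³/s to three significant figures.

U_p ≈ 56.6 m³/s

Direct runoff: 0.0, 18.0, 40.0, 68.0, 55.0, 45.0, 0.0 m³/s; ΣQ_DR = 226.0 m³/s, peak = 68.0 m³/s.
Runoff depth d = ΣQ_DR·Δt / A = 226.0 × 10800 / (203 km²) = 12.02 mm.
The 1-cm UH is the DRH scaled by (10 mm)/d, so U_p = 68.0 × 10/12.02 = 56.6 m³/s.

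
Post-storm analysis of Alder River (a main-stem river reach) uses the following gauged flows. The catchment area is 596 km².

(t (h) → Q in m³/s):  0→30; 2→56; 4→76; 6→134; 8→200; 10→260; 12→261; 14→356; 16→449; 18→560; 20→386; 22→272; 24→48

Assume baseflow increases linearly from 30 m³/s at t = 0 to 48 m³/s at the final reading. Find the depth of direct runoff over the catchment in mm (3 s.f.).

d ≈ 31.2 mm

Direct runoff: 0.00, 24.50, 43.00, 99.50, 164.00, 222.50, 222.00, 315.50, 407.00, 516.50, 341.00, 225.50, 0.00 m³/s; ΣQ_DR = 2581 m³/s.
V = ΣQ_DR · Δt = 2581 × 7200 s = 1.858 × 10^7 m³.
Over A = 596 km², depth = V / A = 31.2 mm.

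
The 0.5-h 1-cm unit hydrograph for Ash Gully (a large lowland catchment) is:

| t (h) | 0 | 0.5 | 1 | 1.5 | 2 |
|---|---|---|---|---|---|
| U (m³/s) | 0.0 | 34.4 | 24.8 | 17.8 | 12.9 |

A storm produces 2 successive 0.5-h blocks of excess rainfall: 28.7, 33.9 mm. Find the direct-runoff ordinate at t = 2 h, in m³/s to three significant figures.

By discrete convolution, Q_j = Σ (P_i / 10 mm) · U_{j−i}.
At t = 2 h (j=4): Q = (28.7/10)·12.9 + (33.9/10)·17.8 = 97.4 m³/s.

Q ≈ 97.4 m³/s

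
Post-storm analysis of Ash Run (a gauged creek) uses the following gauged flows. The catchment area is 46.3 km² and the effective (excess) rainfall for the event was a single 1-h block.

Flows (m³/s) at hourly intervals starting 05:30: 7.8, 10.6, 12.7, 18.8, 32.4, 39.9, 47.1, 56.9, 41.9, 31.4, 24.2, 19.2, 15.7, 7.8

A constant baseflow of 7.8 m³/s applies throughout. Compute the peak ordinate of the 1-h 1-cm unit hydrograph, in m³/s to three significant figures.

Direct runoff: 0.0, 2.8, 4.9, 11.0, 24.6, 32.1, 39.3, 49.1, 34.1, 23.6, 16.4, 11.4, 7.9, 0.0 m³/s; ΣQ_DR = 257.2 m³/s, peak = 49.1 m³/s.
Runoff depth d = ΣQ_DR·Δt / A = 257.2 × 3600 / (46.3 km²) = 20.00 mm.
The 1-cm UH is the DRH scaled by (10 mm)/d, so U_p = 49.1 × 10/20.00 = 24.6 m³/s.

U_p ≈ 24.6 m³/s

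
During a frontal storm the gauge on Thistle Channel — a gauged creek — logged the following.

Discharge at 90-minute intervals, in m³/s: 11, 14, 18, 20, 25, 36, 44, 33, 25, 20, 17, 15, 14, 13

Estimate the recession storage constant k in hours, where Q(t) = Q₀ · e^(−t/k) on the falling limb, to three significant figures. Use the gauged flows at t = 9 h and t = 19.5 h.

k ≈ 8.61 h

On the falling limb, Q drops from 44 to 13 m³/s between t = 9 h and t = 19.5 h (Δt = 10.5 h).
k = −Δt / ln(Q₂/Q₁) = −10.5 / ln(13/44) = 8.61 h.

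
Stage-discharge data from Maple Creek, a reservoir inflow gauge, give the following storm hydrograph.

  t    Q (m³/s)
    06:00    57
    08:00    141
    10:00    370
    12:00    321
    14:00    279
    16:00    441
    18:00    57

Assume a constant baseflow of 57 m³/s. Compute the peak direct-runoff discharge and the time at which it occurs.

Subtracting baseflow gives direct-runoff ordinates: 0.0, 84.0, 313.0, 264.0, 222.0, 384.0, 0.0 m³/s.
The maximum is 384.0 m³/s, occurring at the reading for t = 16:00.

Q_p = 384.0 m³/s at t = 16:00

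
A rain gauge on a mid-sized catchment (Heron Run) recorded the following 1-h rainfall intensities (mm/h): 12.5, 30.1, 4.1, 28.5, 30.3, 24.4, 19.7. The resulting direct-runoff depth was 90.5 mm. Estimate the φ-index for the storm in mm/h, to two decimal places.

Only the 6 blocks with intensity above φ contribute runoff: 12.5, 30.1, 28.5, 30.3, 24.4, 19.7 mm/h.
Σ(I−φ)·Δt = d  ⇒  (12.5+30.1+28.5+30.3+24.4+19.7 − 6φ)·1 = 90.5
φ = (145.5 − 90.5/1) / 6 = 9.17 mm/h.

φ ≈ 9.17 mm/h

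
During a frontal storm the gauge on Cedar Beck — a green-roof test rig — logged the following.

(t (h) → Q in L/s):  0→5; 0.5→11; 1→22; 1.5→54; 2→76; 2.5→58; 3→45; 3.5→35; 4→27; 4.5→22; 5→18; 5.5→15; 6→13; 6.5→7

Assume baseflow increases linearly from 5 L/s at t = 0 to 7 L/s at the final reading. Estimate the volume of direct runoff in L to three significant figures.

Direct-runoff ordinates (Q − Q_b): 0.00, 5.85, 16.69, 48.54, 70.38, 52.23, 39.08, 28.92, 20.77, 15.62, 11.46, 8.31, 6.15, 0.00 L/s.
ΣQ_DR = 324.0 L/s.
With Δt = 0.5 h = 1800 s, V = ΣQ_DR · Δt = 324.0 × 1800 = 5.83 × 10^5 L.

V ≈ 5.83 × 10^5 L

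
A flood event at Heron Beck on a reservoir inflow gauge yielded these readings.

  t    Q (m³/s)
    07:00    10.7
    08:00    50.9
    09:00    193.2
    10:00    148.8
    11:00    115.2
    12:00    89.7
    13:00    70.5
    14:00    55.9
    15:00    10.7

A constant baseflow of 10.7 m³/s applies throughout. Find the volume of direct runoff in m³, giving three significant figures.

Direct-runoff ordinates (Q − Q_b): 0.0, 40.2, 182.5, 138.1, 104.5, 79.0, 59.8, 45.2, 0.0 m³/s.
ΣQ_DR = 649.3 m³/s.
With Δt = 1 h = 3600 s, V = ΣQ_DR · Δt = 649.3 × 3600 = 2.34 × 10^6 m³.

V ≈ 2.34 × 10^6 m³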